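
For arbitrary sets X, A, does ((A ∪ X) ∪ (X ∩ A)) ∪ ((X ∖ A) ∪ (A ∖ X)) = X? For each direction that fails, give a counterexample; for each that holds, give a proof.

Only the reverse inclusion holds.

(⟹) This inclusion fails. Take X = ∅, A = {1}; then 1 ∈ ((A ∪ X) ∪ (X ∩ A)) ∪ ((X ∖ A) ∪ (A ∖ X)) but 1 ∉ X.

(⟸) Let x ∈ X. Then either x ∈ X and x ∉ A; or x ∈ X ∩ A. In each case x ∈ ((A ∪ X) ∪ (X ∩ A)) ∪ ((X ∖ A) ∪ (A ∖ X)), so X ⊆ ((A ∪ X) ∪ (X ∩ A)) ∪ ((X ∖ A) ∪ (A ∖ X)).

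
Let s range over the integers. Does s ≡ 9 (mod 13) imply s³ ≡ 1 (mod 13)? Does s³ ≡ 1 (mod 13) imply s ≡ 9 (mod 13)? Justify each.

The forward direction holds; the converse fails.

(⇒) Suppose s ≡ 9 (mod 13). Write s = 13j + 9. Then (13j + 9)³ = 2197j³ + 4563j² + 3159j + 729 = 13(169j³ + 351j² + 243j + 56) + 1, so s³ ≡ 1 (mod 13).

(⇐) This fails: take s = 1. Then 1³ = 1 ≡ 1 (mod 13), yet 1 ≡ 1 (mod 13), not 9.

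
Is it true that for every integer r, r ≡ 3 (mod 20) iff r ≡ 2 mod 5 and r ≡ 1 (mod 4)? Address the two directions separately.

Neither direction holds.

(→) This fails: r = 3 gives 3 ≡ 3 (mod 20) but 3 ≡ 3 (mod 5), so the conjunction on the right does not hold.

(←) This fails: r = 17 satisfies both congruences on the right (17 ≡ 2 mod 5 and 17 ≡ 1 mod 4) yet 17 ≡ 17 (mod 20), not 3.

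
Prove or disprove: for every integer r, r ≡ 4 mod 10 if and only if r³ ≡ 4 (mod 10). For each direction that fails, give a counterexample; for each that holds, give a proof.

(→) Suppose r ≡ 4 mod 10. Write r = 10j + 4. Then (10j + 4)³ = 1000j³ + 1200j² + 480j + 64 = 10(100j³ + 120j² + 48j + 6) + 4, so r³ ≡ 4 (mod 10).

(←) Conversely, suppose r³ ≡ 4 (mod 10). The only residue r in {0, …, 9} with r³ ≡ 4 (mod 10) is r = 4, so r ≡ 4 (mod 10).

Both implications hold.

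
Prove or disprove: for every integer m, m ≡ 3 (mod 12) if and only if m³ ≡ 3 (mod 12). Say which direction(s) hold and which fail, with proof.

(⇐) For the converse, argue contrapositively. If m ≢ 3 (mod 12), then m is congruent to one of 0, 1, 2, 4, 5, 6, 7, 8, 9, 10, 11 modulo 12, and these give m³ ≡ 0, 1, 8, 4, 5, 0, 7, 8, 9, 4, 11 respectively — never 3.

(⇒) Suppose m ≡ 3 (mod 12). Write m = 12j + 3. Then (12j + 3)³ = 1728j³ + 1296j² + 324j + 27 = 12(144j³ + 108j² + 27j + 2) + 3, so m³ ≡ 3 (mod 12).

The biconditional holds.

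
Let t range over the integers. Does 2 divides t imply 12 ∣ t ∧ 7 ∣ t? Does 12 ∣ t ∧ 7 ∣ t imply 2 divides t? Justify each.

[⇒] This fails: take t = 2. Certainly 2 ∣ 2, but 12 ∤ 2.

[⇐] Suppose 12 ∣ t and 7 ∣ t. Any common multiple of 12 and 7 is a multiple of their lcm; here gcd(12, 7) = 1, so lcm(12, 7) = 12·7 = 84, so 84 ∣ t. Since 2 ∣ 84, it follows that 2 ∣ t.

(⇒) fails; (⇐) holds.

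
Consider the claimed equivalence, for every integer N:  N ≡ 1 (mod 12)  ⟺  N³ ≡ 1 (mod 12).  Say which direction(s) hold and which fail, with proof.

Equivalent; both directions hold.

[⇒] Suppose N ≡ 1 (mod 12). Write N = 12j + 1. Then (12j + 1)³ = 1728j³ + 432j² + 36j + 1 = 12(144j³ + 36j² + 3j) + 1, so N³ ≡ 1 (mod 12).

[⇐] Conversely, suppose N³ ≡ 1 (mod 12). The only residue r in {0, …, 11} with r³ ≡ 1 (mod 12) is r = 1, so N ≡ 1 (mod 12).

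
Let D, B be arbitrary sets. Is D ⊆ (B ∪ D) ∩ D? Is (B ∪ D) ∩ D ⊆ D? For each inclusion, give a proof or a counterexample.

Both inclusions hold.

(⊆) Let x ∈ D. Then either x ∈ D and x ∉ B; or x ∈ D ∩ B. In each case x ∈ (B ∪ D) ∩ D, so D ⊆ (B ∪ D) ∩ D.

(⊇) Let x ∈ (B ∪ D) ∩ D. Then either x ∈ D and x ∉ B; or x ∈ D ∩ B. In each case x ∈ D, so (B ∪ D) ∩ D ⊆ D.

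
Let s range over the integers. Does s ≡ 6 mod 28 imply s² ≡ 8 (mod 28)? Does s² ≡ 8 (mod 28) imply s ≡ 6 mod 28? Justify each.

Not equivalent: only (⇒) holds.

Forward direction. Suppose s ≡ 6 mod 28. Write s = 28j + 6. Then (28j + 6)² = 784j² + 336j + 36 = 28(28j² + 12j + 1) + 8, so s² ≡ 8 (mod 28).

Converse. This fails: take s = 8. Then 8² = 64 ≡ 8 (mod 28), yet 8 ≡ 8 (mod 28), not 6.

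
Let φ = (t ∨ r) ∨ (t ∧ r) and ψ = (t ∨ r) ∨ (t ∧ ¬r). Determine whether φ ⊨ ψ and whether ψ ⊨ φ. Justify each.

[⇒] Assume the antecedent. If r is true, (t ∨ r) ∨ (t ∧ ¬r) reduces to true regardless of the other variables. If r is false, the antecedent forces (r = F, t = T), and (t ∨ r) ∨ (t ∧ ¬r) holds there. Either way (t ∨ r) ∨ (t ∧ ¬r) holds.

[⇐] Assume the antecedent. If r is true, (t ∨ r) ∨ (t ∧ r) reduces to true regardless of the other variables. If r is false, the antecedent forces (r = F, t = T), and (t ∨ r) ∨ (t ∧ r) holds there. Either way (t ∨ r) ∨ (t ∧ r) holds.

Both implications hold.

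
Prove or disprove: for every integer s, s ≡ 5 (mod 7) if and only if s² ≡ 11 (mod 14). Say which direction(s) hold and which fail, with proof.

(⇒) This fails: take s = 12. Then 12 ≡ 5 (mod 7), but 12² = 144 ≡ 4 (mod 14), not 11.

(⇐) This fails: take s = 9. Then 9² = 81 ≡ 11 (mod 14), yet 9 ≡ 2 (mod 7), not 5.

(⇒) fails and (⇐) fails.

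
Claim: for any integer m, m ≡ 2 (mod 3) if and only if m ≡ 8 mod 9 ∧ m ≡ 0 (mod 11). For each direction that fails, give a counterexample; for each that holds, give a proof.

Not equivalent: only (⇐) holds.

(⇐) If m ≡ 8 (mod 9) and m ≡ 0 (mod 11), then by the Chinese remainder theorem m ≡ 44 (mod 99). Since 44 ≡ 2 (mod 3) and 3 ∣ 99, we get m ≡ 2 (mod 3).

(⇒) This fails: m = 2 gives 2 ≡ 2 (mod 3) but 2 ≡ 2 (mod 9), so the conjunction on the right does not hold.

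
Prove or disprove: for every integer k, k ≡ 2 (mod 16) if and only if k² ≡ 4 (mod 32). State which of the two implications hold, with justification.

Only the forward implication holds.

(⇒) Suppose k ≡ 2 (mod 16). Working modulo 32, k ∈ {2, 18}; for each such r, r² ≡ 4 (mod 32).

(⇐) This fails: take k = 6. Then 6² = 36 ≡ 4 (mod 32), yet 6 ≡ 6 (mod 16), not 2.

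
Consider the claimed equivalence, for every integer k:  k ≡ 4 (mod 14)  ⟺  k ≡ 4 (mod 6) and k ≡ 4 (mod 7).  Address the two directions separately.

(⇒) fails; (⇐) holds.

[⇒] This fails: k = 32 gives 32 ≡ 4 (mod 14) but 32 ≡ 2 (mod 6), so the conjunction on the right does not hold.

[⇐] Conversely, if k ≡ 4 (mod 6) and k ≡ 4 (mod 7), then by the Chinese remainder theorem k ≡ 4 (mod 42). Since 4 ≡ 4 (mod 14) and 14 ∣ 42, we get k ≡ 4 (mod 14).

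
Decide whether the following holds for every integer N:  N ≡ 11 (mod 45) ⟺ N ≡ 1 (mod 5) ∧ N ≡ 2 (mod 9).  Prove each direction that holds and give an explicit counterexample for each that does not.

Both directions hold.

(⟹) Suppose N ≡ 11 (mod 45); write N = 45j + 11. Since 5 ∣ 45, reducing mod 5 gives N ≡ 11 ≡ 1 (mod 5); since 9 ∣ 45, reducing mod 9 gives N ≡ 11 ≡ 2 (mod 9).

(⟸) Conversely, if N ≡ 1 (mod 5) and N ≡ 2 (mod 9), then by the Chinese remainder theorem N ≡ 11 (mod 45). This is exactly N ≡ 11 (mod 45).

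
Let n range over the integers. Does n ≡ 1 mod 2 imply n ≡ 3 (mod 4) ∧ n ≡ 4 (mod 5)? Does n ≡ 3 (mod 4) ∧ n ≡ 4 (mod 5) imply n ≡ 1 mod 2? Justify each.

Not equivalent: only (⇐) holds.

Converse. If n ≡ 3 (mod 4) and n ≡ 4 (mod 5), then by the Chinese remainder theorem n ≡ 19 (mod 20). Since 19 ≡ 1 (mod 2) and 2 ∣ 20, we get n ≡ 1 (mod 2).

Forward direction. This fails: n = 1 gives 1 ≡ 1 (mod 2) but 1 ≡ 1 (mod 4), so the conjunction on the right does not hold.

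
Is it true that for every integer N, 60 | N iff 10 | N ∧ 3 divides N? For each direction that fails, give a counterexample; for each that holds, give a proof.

Only the forward direction holds.

(←) This fails: take N = 30. Both 10 ∣ 30 and 3 ∣ 30, yet 30 is not a multiple of 60 (since 30 = 0·60 + 30), so 60 ∤ 30.

(→) If 60 ∣ N, write N = 60q. Since 60 = 6·10, N = 10·(6q), so 10 ∣ N; and since 60 = 20·3, N = 3·(20q), so 3 ∣ N.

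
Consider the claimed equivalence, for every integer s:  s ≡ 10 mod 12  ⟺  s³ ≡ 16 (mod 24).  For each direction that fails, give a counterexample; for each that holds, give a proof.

The forward direction holds; the converse fails.

(⇒) Suppose s ≡ 10 (mod 12). Working modulo 24, s ∈ {10, 22}; for each such r, r³ ≡ 16 (mod 24).

(⇐) This fails: take s = 4. Then 4³ = 64 ≡ 16 (mod 24), yet 4 ≡ 4 (mod 12), not 10.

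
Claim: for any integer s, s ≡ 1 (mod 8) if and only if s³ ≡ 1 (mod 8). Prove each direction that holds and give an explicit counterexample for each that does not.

Converse. For the converse, argue contrapositively. If s ≢ 1 (mod 8), then s is congruent to one of 0, 2, 3, 4, 5, 6, 7 modulo 8, and these give s³ ≡ 0, 0, 3, 0, 5, 0, 7 respectively — never 1.

Forward direction. Suppose s ≡ 1 (mod 8). Write s = 8j + 1. Then (8j + 1)³ = 512j³ + 192j² + 24j + 1 = 8(64j³ + 24j² + 3j) + 1, so s³ ≡ 1 (mod 8).

Both implications hold.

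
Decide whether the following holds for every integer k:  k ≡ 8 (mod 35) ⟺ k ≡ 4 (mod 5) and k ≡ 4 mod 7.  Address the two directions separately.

(⇒) fails and (⇐) fails.

(⇒) This fails: k = 8 gives 8 ≡ 8 (mod 35) but 8 ≡ 3 (mod 5), so the conjunction on the right does not hold.

(⇐) This fails: k = 4 satisfies both congruences on the right (4 ≡ 4 mod 5 and 4 ≡ 4 mod 7) yet 4 ≡ 4 (mod 35), not 8.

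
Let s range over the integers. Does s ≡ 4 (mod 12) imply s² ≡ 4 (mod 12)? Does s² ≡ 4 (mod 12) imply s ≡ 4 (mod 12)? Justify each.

[⇐] This fails: take s = 2. Then 2² = 4 ≡ 4 (mod 12), yet 2 ≡ 2 (mod 12), not 4.

[⇒] Suppose s ≡ 4 (mod 12). Write s = 12j + 4. Then (12j + 4)² = 144j² + 96j + 16 = 12(12j² + 8j + 1) + 4, so s² ≡ 4 (mod 12).

The forward direction holds; the converse fails.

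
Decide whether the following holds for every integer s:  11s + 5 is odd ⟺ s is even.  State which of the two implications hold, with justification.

(→) Suppose 11s + 5 is odd. Since 11 is odd, 11s and s have the same parity, so 11s + 5 ≡ s + 5 (mod 2). As 5 is odd, 11s + 5 is odd exactly when s is even. Thus s is even.

(←) Conversely, suppose s is even; write s = 2j. Then 11s + 5 = 11·(2j) + 5 = 2·11j + 5, which is odd.

Both directions hold; the statement is true.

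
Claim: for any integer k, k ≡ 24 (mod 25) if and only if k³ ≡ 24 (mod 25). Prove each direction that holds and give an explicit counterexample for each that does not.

Both implications hold.

(⟸) Suppose k³ ≡ 24 (mod 25). The only residue r in {0, …, 24} with r³ ≡ 24 (mod 25) is r = 24, so k ≡ 24 (mod 25).

(⟹) Suppose k ≡ 24 (mod 25). Write k = 25j + 24. Then (25j + 24)³ = 15625j³ + 45000j² + 43200j + 13824 = 25(625j³ + 1800j² + 1728j + 552) + 24, so k³ ≡ 24 (mod 25).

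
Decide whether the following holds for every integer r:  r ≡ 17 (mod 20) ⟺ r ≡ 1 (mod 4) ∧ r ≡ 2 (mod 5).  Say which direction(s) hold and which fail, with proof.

(⇒) Suppose r ≡ 17 (mod 20); write r = 20j + 17. Since 4 ∣ 20, reducing mod 4 gives r ≡ 17 ≡ 1 (mod 4); since 5 ∣ 20, reducing mod 5 gives r ≡ 17 ≡ 2 (mod 5).

(⇐) Conversely, if r ≡ 1 (mod 4) and r ≡ 2 (mod 5), then by the Chinese remainder theorem r ≡ 17 (mod 20). This is exactly r ≡ 17 (mod 20).

Equivalent; both directions hold.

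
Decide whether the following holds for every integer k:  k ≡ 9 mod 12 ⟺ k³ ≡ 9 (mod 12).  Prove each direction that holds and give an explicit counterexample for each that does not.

Both directions hold.

(⇒) Suppose k ≡ 9 mod 12. Write k = 12j + 9. Then (12j + 9)³ = 1728j³ + 3888j² + 2916j + 729 = 12(144j³ + 324j² + 243j + 60) + 9, so k³ ≡ 9 (mod 12).

(⇐) Conversely, suppose k³ ≡ 9 (mod 12). The only residue r in {0, …, 11} with r³ ≡ 9 (mod 12) is r = 9, so k ≡ 9 (mod 12).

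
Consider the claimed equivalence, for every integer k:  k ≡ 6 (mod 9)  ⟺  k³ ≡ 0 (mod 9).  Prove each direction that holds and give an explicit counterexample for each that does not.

Only the forward implication holds.

(⇐) This fails: take k = 0. Then 0³ = 0 ≡ 0 (mod 9), yet 0 ≡ 0 (mod 9), not 6.

(⇒) Suppose k ≡ 6 (mod 9). Write k = 9j + 6. Then (9j + 6)³ = 729j³ + 1458j² + 972j + 216 = 9(81j³ + 162j² + 108j + 24) + 0, so k³ ≡ 0 (mod 9).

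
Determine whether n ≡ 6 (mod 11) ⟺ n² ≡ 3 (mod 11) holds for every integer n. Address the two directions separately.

The forward direction holds; the converse fails.

[⇒] Suppose n ≡ 6 (mod 11). Write n = 11j + 6. Then (11j + 6)² = 121j² + 132j + 36 = 11(11j² + 12j + 3) + 3, so n² ≡ 3 (mod 11).

[⇐] This fails: take n = 5. Then 5² = 25 ≡ 3 (mod 11), yet 5 ≡ 5 (mod 11), not 6.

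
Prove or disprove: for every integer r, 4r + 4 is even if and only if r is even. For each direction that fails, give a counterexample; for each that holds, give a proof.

(⇒) This fails: take r = 7. Then 4r + 4 = 32, which is even, yet r = 7 is odd, not even.

(⇐) Suppose r is even. Since 4 is even, 4r is even for every r, so 4r + 4 has the same parity as 4, which is even. Hence 4r + 4 is even.

Only the converse holds.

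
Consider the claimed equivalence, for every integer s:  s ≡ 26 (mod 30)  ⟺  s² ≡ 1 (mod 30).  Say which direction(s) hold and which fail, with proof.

Forward direction. This fails: take s = 26. Then 26 ≡ 26 (mod 30), but 26² = 676 ≡ 16 (mod 30), not 1.

Converse. This fails: take s = 1. Then 1² = 1 ≡ 1 (mod 30), yet 1 ≡ 1 (mod 30), not 26.

Both directions fail.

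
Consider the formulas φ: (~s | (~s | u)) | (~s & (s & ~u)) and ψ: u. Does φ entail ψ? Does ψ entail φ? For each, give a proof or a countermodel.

(→) This fails. Under s = F, u = F, the left side is true but the right side is false.

(←) Assume the antecedent. If s is true, the antecedent forces (s = T, u = T), and the consequent holds there. If s is false, the consequent reduces to true regardless of the other variables. Either way the consequent holds.

Only the converse holds.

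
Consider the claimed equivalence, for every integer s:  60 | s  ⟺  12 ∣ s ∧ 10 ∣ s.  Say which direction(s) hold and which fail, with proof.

Both directions hold; the statement is true.

(→) If 60 ∣ s, write s = 60q. Since 60 = 5·12, s = 12·(5q), so 12 ∣ s; and since 60 = 6·10, s = 10·(6q), so 10 ∣ s.

(←) Suppose 12 ∣ s and 10 ∣ s. Any common multiple of 12 and 10 is a multiple of their lcm; here lcm(12, 10) = 12·10/gcd(12, 10) = 120/2 = 60, so 60 ∣ s.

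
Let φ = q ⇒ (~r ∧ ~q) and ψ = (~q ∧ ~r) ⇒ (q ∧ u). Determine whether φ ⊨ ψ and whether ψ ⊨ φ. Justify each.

(⇒) This fails. Under u = F, r = F, q = F, the left side is true but the right side is false.

(⇐) This fails. Under u = F, r = F, q = T, the left side is false but the right side is true.

(⇒) fails and (⇐) fails.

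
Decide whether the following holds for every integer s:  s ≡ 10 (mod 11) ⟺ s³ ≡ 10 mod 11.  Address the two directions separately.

Forward direction. Suppose s ≡ 10 (mod 11). Write s = 11j + 10. Then (11j + 10)³ = 1331j³ + 3630j² + 3300j + 1000 = 11(121j³ + 330j² + 300j + 90) + 10, so s³ ≡ 10 (mod 11).

Converse. For the converse, argue contrapositively. If s ≢ 10 (mod 11), then s is congruent to one of 0, 1, 2, 3, 4, 5, 6, 7, 8, 9 modulo 11, and these give s³ ≡ 0, 1, 8, 5, 9, 4, 7, 2, 6, 3 respectively — never 10.

Both directions hold.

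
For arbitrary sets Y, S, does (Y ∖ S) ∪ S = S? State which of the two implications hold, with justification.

(⟸) Let x ∈ S. Then either x ∈ S and x ∉ Y; or x ∈ Y ∩ S. In each case x ∈ (Y ∖ S) ∪ S, so S ⊆ (Y ∖ S) ∪ S.

(⟹) This inclusion fails. Take Y = {1}, S = ∅; then 1 ∈ (Y ∖ S) ∪ S but 1 ∉ S.

(⊆) fails; (⊇) holds.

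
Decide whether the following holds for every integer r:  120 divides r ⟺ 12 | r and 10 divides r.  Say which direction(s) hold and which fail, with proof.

(⇒) holds; (⇐) fails.

(⟹) If 120 ∣ r, write r = 120q. Since 120 = 10·12, r = 12·(10q), so 12 ∣ r; and since 120 = 12·10, r = 10·(12q), so 10 ∣ r.

(⟸) This fails: take r = 60. Both 12 ∣ 60 and 10 ∣ 60, yet 60 is not a multiple of 120 (since 60 = 0·120 + 60), so 120 ∤ 60.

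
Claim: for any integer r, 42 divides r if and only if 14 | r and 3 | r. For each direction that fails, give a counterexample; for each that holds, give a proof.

Both directions hold.

(⟸) Suppose 14 ∣ r and 3 ∣ r. Any common multiple of 14 and 3 is a multiple of their lcm; here gcd(14, 3) = 1, so lcm(14, 3) = 14·3 = 42, so 42 ∣ r.

(⟹) If 42 ∣ r, write r = 42q. Since 42 = 3·14, r = 14·(3q), so 14 ∣ r; and since 42 = 14·3, r = 3·(14q), so 3 ∣ r.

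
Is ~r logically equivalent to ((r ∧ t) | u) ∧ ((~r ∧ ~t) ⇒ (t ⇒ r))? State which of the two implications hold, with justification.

(⇒) fails and (⇐) fails.

Forward direction. This fails. Under u = F, t = F, r = F, the left side is true but the right side is false.

Converse. This fails. Under u = T, t = F, r = T, the left side is false but the right side is true.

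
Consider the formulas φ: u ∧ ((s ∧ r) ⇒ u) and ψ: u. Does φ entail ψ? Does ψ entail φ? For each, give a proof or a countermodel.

(→) Assume the antecedent. If r is true, the antecedent forces (r = T, u = T, s = F) or (r = T, u = T, s = T), and u holds there. If r is false, the antecedent forces (r = F, u = T, s = F) or (r = F, u = T, s = T), and u holds there. Either way u holds.

(←) Assume the antecedent. If r is true, the antecedent forces (r = T, u = T, s = F) or (r = T, u = T, s = T), and u ∧ ((s ∧ r) ⇒ u) holds there. If r is false, the antecedent forces (r = F, u = T, s = F) or (r = F, u = T, s = T), and u ∧ ((s ∧ r) ⇒ u) holds there. Either way u ∧ ((s ∧ r) ⇒ u) holds.

Both implications hold.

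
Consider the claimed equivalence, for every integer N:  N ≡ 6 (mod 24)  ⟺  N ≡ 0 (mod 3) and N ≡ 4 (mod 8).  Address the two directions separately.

Both directions fail.

Forward direction. This fails: N = 6 gives 6 ≡ 6 (mod 24) but 6 ≡ 6 (mod 8), so the conjunction on the right does not hold.

Converse. This fails: N = 12 satisfies both congruences on the right (12 ≡ 0 mod 3 and 12 ≡ 4 mod 8) yet 12 ≡ 12 (mod 24), not 6.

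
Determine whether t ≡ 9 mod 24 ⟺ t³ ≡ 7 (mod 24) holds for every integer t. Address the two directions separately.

Forward direction. This fails: take t = 9. Then 9 ≡ 9 (mod 24), but 9³ = 729 ≡ 9 (mod 24), not 7.

Converse. This fails: take t = 7. Then 7³ = 343 ≡ 7 (mod 24), yet 7 ≡ 7 (mod 24), not 9.

Neither implication holds.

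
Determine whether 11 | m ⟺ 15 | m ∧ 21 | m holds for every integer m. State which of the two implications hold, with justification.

Neither implication holds.

[⇒] This fails: take m = 11. Certainly 11 ∣ 11, but 15 ∤ 11.

[⇐] This fails: take m = 105. Both 15 ∣ 105 and 21 ∣ 105, yet 105 is not a multiple of 11 (since 105 = 9·11 + 6), so 11 ∤ 105.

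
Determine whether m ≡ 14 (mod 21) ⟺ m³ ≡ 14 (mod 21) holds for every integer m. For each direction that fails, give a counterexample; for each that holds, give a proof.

Equivalent; both directions hold.

[⇒] Suppose m ≡ 14 (mod 21). Write m = 21j + 14. Then (21j + 14)³ = 9261j³ + 18522j² + 12348j + 2744 = 21(441j³ + 882j² + 588j + 130) + 14, so m³ ≡ 14 (mod 21).

[⇐] Conversely, suppose m³ ≡ 14 (mod 21). The only residue r in {0, …, 20} with r³ ≡ 14 (mod 21) is r = 14, so m ≡ 14 (mod 21).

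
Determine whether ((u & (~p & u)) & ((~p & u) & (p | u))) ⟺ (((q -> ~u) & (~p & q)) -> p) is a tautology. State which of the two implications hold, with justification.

(⟹) Assume the antecedent. If u is true, ((q -> ~u) & (~p & q)) -> p reduces to true regardless of the other variables. If u is false, the antecedent cannot hold. Either way ((q -> ~u) & (~p & q)) -> p holds.

(⟸) This fails. Under u = F, q = F, p = F, the left side is false but the right side is true.

Only the forward implication holds.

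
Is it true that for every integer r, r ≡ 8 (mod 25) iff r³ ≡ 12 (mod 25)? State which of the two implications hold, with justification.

Forward direction. Suppose r ≡ 8 (mod 25). Write r = 25j + 8. Then (25j + 8)³ = 15625j³ + 15000j² + 4800j + 512 = 25(625j³ + 600j² + 192j + 20) + 12, so r³ ≡ 12 (mod 25).

Converse. Suppose r³ ≡ 12 (mod 25). The only residue r in {0, …, 24} with r³ ≡ 12 (mod 25) is r = 8, so r ≡ 8 (mod 25).

Both implications hold.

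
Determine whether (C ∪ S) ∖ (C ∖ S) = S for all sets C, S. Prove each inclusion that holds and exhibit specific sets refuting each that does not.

Both inclusions hold; the sets are equal.

(⊆) Let x ∈ (C ∪ S) ∖ (C ∖ S). Then either x ∈ S and x ∉ C; or x ∈ C ∩ S. In each case x ∈ S, so (C ∪ S) ∖ (C ∖ S) ⊆ S.

(⊇) Let x ∈ S. Then either x ∈ S and x ∉ C; or x ∈ C ∩ S. In each case x ∈ (C ∪ S) ∖ (C ∖ S), so S ⊆ (C ∪ S) ∖ (C ∖ S).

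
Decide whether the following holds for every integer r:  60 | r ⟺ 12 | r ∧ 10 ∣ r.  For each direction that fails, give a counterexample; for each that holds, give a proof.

(⟸) Suppose 12 ∣ r and 10 ∣ r. Any common multiple of 12 and 10 is a multiple of their lcm; here lcm(12, 10) = 12·10/gcd(12, 10) = 120/2 = 60, so 60 ∣ r.

(⟹) If 60 ∣ r, write r = 60q. Since 60 = 5·12, r = 12·(5q), so 12 ∣ r; and since 60 = 6·10, r = 10·(6q), so 10 ∣ r.

The biconditional holds.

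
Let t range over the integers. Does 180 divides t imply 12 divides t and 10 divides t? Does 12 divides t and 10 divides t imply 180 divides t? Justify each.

(⇒) holds; (⇐) fails.

[⇒] If 180 ∣ t, write t = 180q. Since 180 = 15·12, t = 12·(15q), so 12 ∣ t; and since 180 = 18·10, t = 10·(18q), so 10 ∣ t.

[⇐] This fails: take t = 60. Both 12 ∣ 60 and 10 ∣ 60, yet 60 is not a multiple of 180 (since 60 = 0·180 + 60), so 180 ∤ 60.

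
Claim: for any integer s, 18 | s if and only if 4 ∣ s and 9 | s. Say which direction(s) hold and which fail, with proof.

(⇒) This fails: take s = 18. Certainly 18 ∣ 18, but 4 ∤ 18.

(⇐) Suppose 4 ∣ s and 9 ∣ s. Any common multiple of 4 and 9 is a multiple of their lcm; here gcd(4, 9) = 1, so lcm(4, 9) = 4·9 = 36, so 36 ∣ s. Since 18 ∣ 36, it follows that 18 ∣ s.

The forward direction fails; the converse holds.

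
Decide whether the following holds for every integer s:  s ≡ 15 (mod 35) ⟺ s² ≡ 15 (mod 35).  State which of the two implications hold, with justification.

Only the forward direction holds.

[⇒] Suppose s ≡ 15 (mod 35). Write s = 35j + 15. Then (35j + 15)² = 1225j² + 1050j + 225 = 35(35j² + 30j + 6) + 15, so s² ≡ 15 (mod 35).

[⇐] This fails: take s = 20. Then 20² = 400 ≡ 15 (mod 35), yet 20 ≡ 20 (mod 35), not 15.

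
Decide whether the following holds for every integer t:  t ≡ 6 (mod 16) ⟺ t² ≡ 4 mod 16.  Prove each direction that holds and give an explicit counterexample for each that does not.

(→) Suppose t ≡ 6 (mod 16). Write t = 16j + 6. Then (16j + 6)² = 256j² + 192j + 36 = 16(16j² + 12j + 2) + 4, so t² ≡ 4 (mod 16).

(←) This fails: take t = 2. Then 2² = 4 ≡ 4 (mod 16), yet 2 ≡ 2 (mod 16), not 6.

Not equivalent: only (⇒) holds.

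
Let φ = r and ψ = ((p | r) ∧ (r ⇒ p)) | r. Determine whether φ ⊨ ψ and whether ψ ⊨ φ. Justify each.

(⇒) holds; (⇐) fails.

Forward direction. Assume the antecedent. If p is true, ((p | r) ∧ (r ⇒ p)) | r reduces to true regardless of the other variables. If p is false, the antecedent forces (p = F, r = T), and ((p | r) ∧ (r ⇒ p)) | r holds there. Either way ((p | r) ∧ (r ⇒ p)) | r holds.

Converse. This fails. Under p = T, r = F, the left side is false but the right side is true.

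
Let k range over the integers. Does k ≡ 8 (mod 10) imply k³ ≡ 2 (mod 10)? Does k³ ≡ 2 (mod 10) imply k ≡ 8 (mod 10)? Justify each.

Equivalent; both directions hold.

[⇒] Suppose k ≡ 8 (mod 10). Write k = 10j + 8. Then (10j + 8)³ = 1000j³ + 2400j² + 1920j + 512 = 10(100j³ + 240j² + 192j + 51) + 2, so k³ ≡ 2 (mod 10).

[⇐] For the converse, argue contrapositively. If k ≢ 8 (mod 10), then k is congruent to one of 0, 1, 2, 3, 4, 5, 6, 7, 9 modulo 10, and these give k³ ≡ 0, 1, 8, 7, 4, 5, 6, 3, 9 respectively — never 2.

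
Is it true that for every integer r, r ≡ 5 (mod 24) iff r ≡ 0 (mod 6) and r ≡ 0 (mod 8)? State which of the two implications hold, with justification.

(→) This fails: r = 5 gives 5 ≡ 5 (mod 24) but 5 ≡ 5 (mod 6), so the conjunction on the right does not hold.

(←) This fails: r = 0 satisfies both congruences on the right (0 ≡ 0 mod 6 and 0 ≡ 0 mod 8) yet 0 ≡ 0 (mod 24), not 5.

(⇒) fails and (⇐) fails.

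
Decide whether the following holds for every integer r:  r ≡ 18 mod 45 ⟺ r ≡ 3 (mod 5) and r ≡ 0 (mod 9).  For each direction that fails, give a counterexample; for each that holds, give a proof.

Both directions hold.

(⇒) Suppose r ≡ 18 (mod 45); write r = 45j + 18. Since 5 ∣ 45, reducing mod 5 gives r ≡ 18 ≡ 3 (mod 5); since 9 ∣ 45, reducing mod 9 gives r ≡ 18 ≡ 0 (mod 9).

(⇐) Conversely, if r ≡ 3 (mod 5) and r ≡ 0 (mod 9), then by the Chinese remainder theorem r ≡ 18 (mod 45). This is exactly r ≡ 18 (mod 45).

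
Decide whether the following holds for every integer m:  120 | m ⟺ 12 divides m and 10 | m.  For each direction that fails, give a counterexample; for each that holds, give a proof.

(⇒) holds; (⇐) fails.

(⟹) If 120 ∣ m, write m = 120q. Since 120 = 10·12, m = 12·(10q), so 12 ∣ m; and since 120 = 12·10, m = 10·(12q), so 10 ∣ m.

(⟸) This fails: take m = 60. Both 12 ∣ 60 and 10 ∣ 60, yet 60 is not a multiple of 120 (since 60 = 0·120 + 60), so 120 ∤ 60.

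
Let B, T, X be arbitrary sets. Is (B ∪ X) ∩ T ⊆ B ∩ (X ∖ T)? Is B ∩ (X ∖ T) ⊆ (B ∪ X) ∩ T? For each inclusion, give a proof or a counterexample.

Neither inclusion holds.

(⊆) This inclusion fails. Take B = {1}, T = {1}, X = ∅; then 1 ∈ (B ∪ X) ∩ T but 1 ∉ B ∩ (X ∖ T).

(⊇) This inclusion fails. Take B = {1}, T = ∅, X = {1}; then 1 ∈ B ∩ (X ∖ T) but 1 ∉ (B ∪ X) ∩ T.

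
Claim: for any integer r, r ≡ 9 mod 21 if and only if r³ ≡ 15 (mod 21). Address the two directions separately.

Only the forward implication holds.

Forward direction. Suppose r ≡ 9 mod 21. Write r = 21j + 9. Then (21j + 9)³ = 9261j³ + 11907j² + 5103j + 729 = 21(441j³ + 567j² + 243j + 34) + 15, so r³ ≡ 15 (mod 21).

Converse. This fails: take r = 15. Then 15³ = 3375 ≡ 15 (mod 21), yet 15 ≡ 15 (mod 21), not 9.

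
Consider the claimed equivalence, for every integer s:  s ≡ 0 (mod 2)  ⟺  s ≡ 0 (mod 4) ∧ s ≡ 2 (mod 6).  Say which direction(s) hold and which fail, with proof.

(→) This fails: s = 0 gives 0 ≡ 0 (mod 2) but 0 ≡ 0 (mod 6), so the conjunction on the right does not hold.

(←) Conversely, if s ≡ 0 (mod 4) and s ≡ 2 (mod 6), then by the Chinese remainder theorem s ≡ 8 (mod 12). Since 8 ≡ 0 (mod 2) and 2 ∣ 12, we get s ≡ 0 (mod 2).

Not equivalent: only (⇐) holds.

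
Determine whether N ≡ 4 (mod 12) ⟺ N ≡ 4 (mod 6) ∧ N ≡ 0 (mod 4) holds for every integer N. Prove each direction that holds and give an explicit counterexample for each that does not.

Both implications hold.

(→) Suppose N ≡ 4 (mod 12); write N = 12j + 4. Since 6 ∣ 12, reducing mod 6 gives N ≡ 4 (mod 6); since 4 ∣ 12, reducing mod 4 gives N ≡ 4 ≡ 0 (mod 4).

(←) Conversely, if N ≡ 4 (mod 6) and N ≡ 0 (mod 4), then by the Chinese remainder theorem N ≡ 4 (mod 12). This is exactly N ≡ 4 (mod 12).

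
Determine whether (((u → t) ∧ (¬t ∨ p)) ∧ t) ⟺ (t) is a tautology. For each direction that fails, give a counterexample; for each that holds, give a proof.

The forward direction holds; the converse fails.

(⇒) Assume the antecedent. If u is true, the antecedent forces (u = T, t = T, p = T), and t holds there. If u is false, the antecedent forces (u = F, t = T, p = T), and t holds there. Either way t holds.

(⇐) This fails. Under u = F, t = T, p = F, the left side is false but the right side is true.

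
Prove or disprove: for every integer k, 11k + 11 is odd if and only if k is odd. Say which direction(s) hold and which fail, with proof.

[⇒] This fails: k = 4 gives 11k + 11 = 55, which is odd, but 4 is even, not odd.

[⇐] This also fails: k = 5 is odd, but 11k + 11 = 66 is even, not odd.

(⇒) fails and (⇐) fails.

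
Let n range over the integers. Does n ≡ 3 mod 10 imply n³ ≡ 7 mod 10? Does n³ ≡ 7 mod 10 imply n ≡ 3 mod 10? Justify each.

(⟹) Suppose n ≡ 3 mod 10. Write n = 10j + 3. Then (10j + 3)³ = 1000j³ + 900j² + 270j + 27 = 10(100j³ + 90j² + 27j + 2) + 7, so n³ ≡ 7 (mod 10).

(⟸) Conversely, suppose n³ ≡ 7 (mod 10). The only residue r in {0, …, 9} with r³ ≡ 7 (mod 10) is r = 3, so n ≡ 3 (mod 10).

Both directions hold.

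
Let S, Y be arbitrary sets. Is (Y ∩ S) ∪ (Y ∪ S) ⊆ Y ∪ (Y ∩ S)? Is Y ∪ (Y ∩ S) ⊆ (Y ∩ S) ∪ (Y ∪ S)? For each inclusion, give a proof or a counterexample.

(⊆) fails; (⊇) holds.

Forward inclusion. This inclusion fails. Take S = {1}, Y = ∅; then 1 ∈ (Y ∩ S) ∪ (Y ∪ S) but 1 ∉ Y ∪ (Y ∩ S).

Reverse inclusion. Let x ∈ Y ∪ (Y ∩ S). Then either x ∈ Y and x ∉ S; or x ∈ S ∩ Y. In each case x ∈ (Y ∩ S) ∪ (Y ∪ S), so Y ∪ (Y ∩ S) ⊆ (Y ∩ S) ∪ (Y ∪ S).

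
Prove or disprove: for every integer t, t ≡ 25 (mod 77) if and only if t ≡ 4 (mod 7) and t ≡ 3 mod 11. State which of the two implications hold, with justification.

Both implications hold.

(→) Suppose t ≡ 25 (mod 77); write t = 77j + 25. Since 7 ∣ 77, reducing mod 7 gives t ≡ 25 ≡ 4 (mod 7); since 11 ∣ 77, reducing mod 11 gives t ≡ 25 ≡ 3 (mod 11).

(←) Conversely, if t ≡ 4 (mod 7) and t ≡ 3 (mod 11), then by the Chinese remainder theorem t ≡ 25 (mod 77). This is exactly t ≡ 25 (mod 77).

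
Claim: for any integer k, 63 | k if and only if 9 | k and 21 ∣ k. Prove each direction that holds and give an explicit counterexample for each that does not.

Forward direction. If 63 ∣ k, write k = 63q. Since 63 = 7·9, k = 9·(7q), so 9 ∣ k; and since 63 = 3·21, k = 21·(3q), so 21 ∣ k.

Converse. Suppose 9 ∣ k and 21 ∣ k. Any common multiple of 9 and 21 is a multiple of their lcm; here lcm(9, 21) = 9·21/gcd(9, 21) = 189/3 = 63, so 63 ∣ k.

Equivalent; both directions hold.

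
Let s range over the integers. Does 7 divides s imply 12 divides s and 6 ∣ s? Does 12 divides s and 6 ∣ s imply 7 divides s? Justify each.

(→) This fails: take s = 7. Certainly 7 ∣ 7, but 12 ∤ 7.

(←) This fails: take s = 12. Both 12 ∣ 12 and 6 ∣ 12, yet 12 is not a multiple of 7 (since 12 = 1·7 + 5), so 7 ∤ 12.

Both directions fail.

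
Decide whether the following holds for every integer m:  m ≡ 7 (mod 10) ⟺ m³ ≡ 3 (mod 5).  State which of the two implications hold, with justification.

(⇒) holds; (⇐) fails.

(→) Suppose m ≡ 7 (mod 10). Then m³ ≡ 7³ = 343 (mod 10), and since 5 ∣ 10, also m³ ≡ 3 (mod 5).

(←) This fails: take m = 2. Then 2³ = 8 ≡ 3 (mod 5), yet 2 ≡ 2 (mod 10), not 7.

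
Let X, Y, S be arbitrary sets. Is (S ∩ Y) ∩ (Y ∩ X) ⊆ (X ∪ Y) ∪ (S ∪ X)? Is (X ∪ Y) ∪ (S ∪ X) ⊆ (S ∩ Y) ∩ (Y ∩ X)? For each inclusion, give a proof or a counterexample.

The sets are not equal: only the forward inclusion holds.

(⟹) Let x ∈ (S ∩ Y) ∩ (Y ∩ X). Then x ∈ X ∩ Y ∩ S, from which x ∈ (X ∪ Y) ∪ (S ∪ X).

(⟸) This inclusion fails. Take X = {1}, Y = ∅, S = ∅; then 1 ∈ (X ∪ Y) ∪ (S ∪ X) but 1 ∉ (S ∩ Y) ∩ (Y ∩ X).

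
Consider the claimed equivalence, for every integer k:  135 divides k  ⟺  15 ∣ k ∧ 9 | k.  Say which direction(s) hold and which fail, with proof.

(⇒) holds; (⇐) fails.

[⇒] If 135 ∣ k, write k = 135q. Since 135 = 9·15, k = 15·(9q), so 15 ∣ k; and since 135 = 15·9, k = 9·(15q), so 9 ∣ k.

[⇐] This fails: take k = 45. Both 15 ∣ 45 and 9 ∣ 45, yet 45 is not a multiple of 135 (since 45 = 0·135 + 45), so 135 ∤ 45.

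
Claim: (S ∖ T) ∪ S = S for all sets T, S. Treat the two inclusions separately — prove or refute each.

Both inclusions hold; the sets are equal.

(⊆) Let x ∈ (S ∖ T) ∪ S. Then either x ∈ S and x ∉ T; or x ∈ T ∩ S. In each case x ∈ S, so (S ∖ T) ∪ S ⊆ S.

(⊇) Let x ∈ S. Then either x ∈ S and x ∉ T; or x ∈ T ∩ S. In each case x ∈ (S ∖ T) ∪ S, so S ⊆ (S ∖ T) ∪ S.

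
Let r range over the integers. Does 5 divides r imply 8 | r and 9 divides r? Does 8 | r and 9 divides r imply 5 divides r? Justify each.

Neither implication holds.

[⇒] This fails: take r = 5. Certainly 5 ∣ 5, but 8 ∤ 5.

[⇐] This fails: take r = 72. Both 8 ∣ 72 and 9 ∣ 72, yet 72 is not a multiple of 5 (since 72 = 14·5 + 2), so 5 ∤ 72.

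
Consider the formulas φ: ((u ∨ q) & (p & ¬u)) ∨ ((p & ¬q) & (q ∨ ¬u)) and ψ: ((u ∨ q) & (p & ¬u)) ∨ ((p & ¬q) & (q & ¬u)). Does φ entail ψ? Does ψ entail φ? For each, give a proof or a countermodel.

(→) This fails. Under u = F, p = T, q = F, the left side is true but the right side is false.

(←) Assume the antecedent. If u is true, the antecedent cannot hold. If u is false, the antecedent forces (u = F, p = T, q = T), and the consequent holds there. Either way the consequent holds.

Only the reverse direction holds.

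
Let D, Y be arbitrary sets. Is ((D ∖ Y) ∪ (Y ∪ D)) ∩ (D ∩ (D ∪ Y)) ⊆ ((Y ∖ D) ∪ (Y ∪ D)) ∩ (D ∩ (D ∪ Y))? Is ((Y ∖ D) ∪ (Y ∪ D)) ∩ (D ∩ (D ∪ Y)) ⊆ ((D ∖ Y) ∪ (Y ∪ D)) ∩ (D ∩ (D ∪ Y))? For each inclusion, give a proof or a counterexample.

(⟸) Let x ∈ ((Y ∖ D) ∪ (Y ∪ D)) ∩ (D ∩ (D ∪ Y)). Then either x ∈ D and x ∉ Y; or x ∈ D ∩ Y. In each case x ∈ ((D ∖ Y) ∪ (Y ∪ D)) ∩ (D ∩ (D ∪ Y)), so ((Y ∖ D) ∪ (Y ∪ D)) ∩ (D ∩ (D ∪ Y)) ⊆ ((D ∖ Y) ∪ (Y ∪ D)) ∩ (D ∩ (D ∪ Y)).

(⟹) Let x ∈ ((D ∖ Y) ∪ (Y ∪ D)) ∩ (D ∩ (D ∪ Y)). Then either x ∈ D and x ∉ Y; or x ∈ D ∩ Y. In each case x ∈ ((Y ∖ D) ∪ (Y ∪ D)) ∩ (D ∩ (D ∪ Y)), so ((D ∖ Y) ∪ (Y ∪ D)) ∩ (D ∩ (D ∪ Y)) ⊆ ((Y ∖ D) ∪ (Y ∪ D)) ∩ (D ∩ (D ∪ Y)).

The two sets are equal.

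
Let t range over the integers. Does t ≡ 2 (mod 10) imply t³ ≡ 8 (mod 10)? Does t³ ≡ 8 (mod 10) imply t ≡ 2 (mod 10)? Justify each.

Equivalent; both directions hold.

[⇒] Suppose t ≡ 2 (mod 10). Write t = 10j + 2. Then (10j + 2)³ = 1000j³ + 600j² + 120j + 8 = 10(100j³ + 60j² + 12j) + 8, so t³ ≡ 8 (mod 10).

[⇐] Conversely, suppose t³ ≡ 8 (mod 10). The only residue r in {0, …, 9} with r³ ≡ 8 (mod 10) is r = 2, so t ≡ 2 (mod 10).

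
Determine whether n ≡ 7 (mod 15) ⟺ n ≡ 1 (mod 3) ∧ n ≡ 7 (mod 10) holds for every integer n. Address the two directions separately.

(⇒) fails; (⇐) holds.

(⟸) If n ≡ 1 (mod 3) and n ≡ 7 (mod 10), then by the Chinese remainder theorem n ≡ 7 (mod 30). Since 7 ≡ 7 (mod 15) and 15 ∣ 30, we get n ≡ 7 (mod 15).

(⟹) This fails: n = 22 gives 22 ≡ 7 (mod 15) but 22 ≡ 2 (mod 10), so the conjunction on the right does not hold.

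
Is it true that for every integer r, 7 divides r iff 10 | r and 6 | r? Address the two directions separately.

Neither direction holds.

[⇒] This fails: take r = 7. Certainly 7 ∣ 7, but 10 ∤ 7.

[⇐] This fails: take r = 30. Both 10 ∣ 30 and 6 ∣ 30, yet 30 is not a multiple of 7 (since 30 = 4·7 + 2), so 7 ∤ 30.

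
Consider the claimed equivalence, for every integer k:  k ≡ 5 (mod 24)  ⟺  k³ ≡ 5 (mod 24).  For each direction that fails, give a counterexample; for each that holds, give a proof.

The biconditional holds.

(←) Suppose k³ ≡ 5 (mod 24). The only residue r in {0, …, 23} with r³ ≡ 5 (mod 24) is r = 5, so k ≡ 5 (mod 24).

(→) Suppose k ≡ 5 (mod 24). Write k = 24j + 5. Then (24j + 5)³ = 13824j³ + 8640j² + 1800j + 125 = 24(576j³ + 360j² + 75j + 5) + 5, so k³ ≡ 5 (mod 24).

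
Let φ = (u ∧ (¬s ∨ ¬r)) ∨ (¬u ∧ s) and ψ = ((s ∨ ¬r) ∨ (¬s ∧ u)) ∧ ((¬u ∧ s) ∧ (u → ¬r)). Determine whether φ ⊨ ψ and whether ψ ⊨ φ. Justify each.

[⇒] This fails. Under r = F, s = F, u = T, the left side is true but the right side is false.

[⇐] Assume the antecedent. If r is true, the antecedent forces (r = T, s = T, u = F), and (u ∧ (¬s ∨ ¬r)) ∨ (¬u ∧ s) holds there. If r is false, the antecedent forces (r = F, s = T, u = F), and (u ∧ (¬s ∨ ¬r)) ∨ (¬u ∧ s) holds there. Either way (u ∧ (¬s ∨ ¬r)) ∨ (¬u ∧ s) holds.

Only the reverse direction holds.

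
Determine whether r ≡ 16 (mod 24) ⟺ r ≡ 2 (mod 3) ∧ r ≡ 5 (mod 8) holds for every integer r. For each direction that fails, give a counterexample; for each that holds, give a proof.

(→) This fails: r = 16 gives 16 ≡ 16 (mod 24) but 16 ≡ 1 (mod 3), so the conjunction on the right does not hold.

(←) This fails: r = 5 satisfies both congruences on the right (5 ≡ 2 mod 3 and 5 ≡ 5 mod 8) yet 5 ≡ 5 (mod 24), not 16.

(⇒) fails and (⇐) fails.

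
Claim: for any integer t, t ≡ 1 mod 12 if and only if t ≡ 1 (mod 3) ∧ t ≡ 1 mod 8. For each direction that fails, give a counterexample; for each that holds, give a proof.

Forward direction. This fails: t = 13 gives 13 ≡ 1 (mod 12) but 13 ≡ 5 (mod 8), so the conjunction on the right does not hold.

Converse. If t ≡ 1 (mod 3) and t ≡ 1 (mod 8), then by the Chinese remainder theorem t ≡ 1 (mod 24). Since 1 ≡ 1 (mod 12) and 12 ∣ 24, we get t ≡ 1 (mod 12).

Not equivalent: only (⇐) holds.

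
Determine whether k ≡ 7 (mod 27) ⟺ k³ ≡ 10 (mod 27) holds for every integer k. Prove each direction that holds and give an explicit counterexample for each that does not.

Neither implication holds.

[⇒] This fails: take k = 7. Then 7 ≡ 7 (mod 27), but 7³ = 343 ≡ 19 (mod 27), not 10.

[⇐] This fails: take k = 4. Then 4³ = 64 ≡ 10 (mod 27), yet 4 ≡ 4 (mod 27), not 7.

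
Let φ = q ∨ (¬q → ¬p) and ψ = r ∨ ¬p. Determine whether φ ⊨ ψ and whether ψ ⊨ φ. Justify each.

Both directions fail.

Forward direction. This fails. Under q = T, r = F, p = T, the left side is true but the right side is false.

Converse. This fails. Under q = F, r = T, p = T, the left side is false but the right side is true.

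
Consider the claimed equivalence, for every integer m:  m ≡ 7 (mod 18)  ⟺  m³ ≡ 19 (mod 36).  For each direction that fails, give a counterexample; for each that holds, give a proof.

(⇒) fails and (⇐) fails.

(⇒) This fails: take m = 25. Then 25 ≡ 7 (mod 18), but 25³ = 15625 ≡ 1 (mod 36), not 19.

(⇐) This fails: take m = 19. Then 19³ = 6859 ≡ 19 (mod 36), yet 19 ≡ 1 (mod 18), not 7.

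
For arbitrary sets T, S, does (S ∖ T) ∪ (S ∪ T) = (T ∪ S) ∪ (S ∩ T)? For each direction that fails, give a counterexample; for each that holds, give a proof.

Both inclusions hold.

Forward inclusion. Let x ∈ (S ∖ T) ∪ (S ∪ T). Then either x ∈ T and x ∉ S; or x ∈ S and x ∉ T; or x ∈ T ∩ S. In each case x ∈ (T ∪ S) ∪ (S ∩ T), so (S ∖ T) ∪ (S ∪ T) ⊆ (T ∪ S) ∪ (S ∩ T).

Reverse inclusion. Let x ∈ (T ∪ S) ∪ (S ∩ T). Then either x ∈ T and x ∉ S; or x ∈ S and x ∉ T; or x ∈ T ∩ S. In each case x ∈ (S ∖ T) ∪ (S ∪ T), so (T ∪ S) ∪ (S ∩ T) ⊆ (S ∖ T) ∪ (S ∪ T).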